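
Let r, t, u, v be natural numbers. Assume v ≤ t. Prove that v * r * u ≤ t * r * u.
v ≤ t, so v * r ≤ t * r. Then v * r * u ≤ t * r * u.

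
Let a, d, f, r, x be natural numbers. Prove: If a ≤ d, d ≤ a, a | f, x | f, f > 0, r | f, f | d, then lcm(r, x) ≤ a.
d ≤ a and a ≤ d, thus d = a. Since f | d, f | a. Since a | f, f = a. r | f and x | f, so lcm(r, x) | f. Since f > 0, lcm(r, x) ≤ f. From f = a, lcm(r, x) ≤ a.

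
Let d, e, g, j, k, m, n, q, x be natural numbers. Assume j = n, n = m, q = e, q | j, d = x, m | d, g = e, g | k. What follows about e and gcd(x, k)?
e | gcd(x, k)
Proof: Since j = n and n = m, j = m. Because q = e and q | j, e | j. From j = m, e | m. d = x and m | d, thus m | x. e | m, so e | x. Since g = e and g | k, e | k. Since e | x, e | gcd(x, k).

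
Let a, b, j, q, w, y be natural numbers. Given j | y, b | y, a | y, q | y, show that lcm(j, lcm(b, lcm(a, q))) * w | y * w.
a | y and q | y, thus lcm(a, q) | y. Since b | y, lcm(b, lcm(a, q)) | y. Since j | y, lcm(j, lcm(b, lcm(a, q))) | y. Then lcm(j, lcm(b, lcm(a, q))) * w | y * w.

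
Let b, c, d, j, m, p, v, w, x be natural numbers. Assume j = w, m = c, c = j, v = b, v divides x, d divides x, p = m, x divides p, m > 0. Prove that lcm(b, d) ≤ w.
Since m = c and c = j, m = j. v = b and v divides x, thus b divides x. d divides x, so lcm(b, d) divides x. p = m and x divides p, thus x divides m. Since lcm(b, d) divides x, lcm(b, d) divides m. Since m > 0, lcm(b, d) ≤ m. m = j, so lcm(b, d) ≤ j. From j = w, lcm(b, d) ≤ w.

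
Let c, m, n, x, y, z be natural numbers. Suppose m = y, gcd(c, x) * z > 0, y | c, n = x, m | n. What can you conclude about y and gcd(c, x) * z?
y ≤ gcd(c, x) * z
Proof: m = y and m | n, hence y | n. Since n = x, y | x. From y | c, y | gcd(c, x). Then y | gcd(c, x) * z. Since gcd(c, x) * z > 0, y ≤ gcd(c, x) * z.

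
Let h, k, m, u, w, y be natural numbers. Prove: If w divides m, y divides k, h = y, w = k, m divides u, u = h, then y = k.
From w divides m and m divides u, w divides u. Since u = h, w divides h. Since h = y, w divides y. w = k, so k divides y. y divides k, so y = k.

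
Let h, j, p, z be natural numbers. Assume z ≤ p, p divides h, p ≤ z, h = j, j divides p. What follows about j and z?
j = z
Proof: z ≤ p and p ≤ z, therefore z = p. Because h = j and p divides h, p divides j. Because j divides p, p = j. Since z = p, z = j. Then j = z.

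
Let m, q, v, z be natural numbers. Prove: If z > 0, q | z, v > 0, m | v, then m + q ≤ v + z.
Since m | v and v > 0, m ≤ v. Because q | z and z > 0, q ≤ z. From m ≤ v, m + q ≤ v + z.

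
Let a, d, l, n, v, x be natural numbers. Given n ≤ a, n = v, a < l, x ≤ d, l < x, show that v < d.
n ≤ a and a < l, hence n < l. Since n = v, v < l. Since l < x, v < x. x ≤ d, so v < d.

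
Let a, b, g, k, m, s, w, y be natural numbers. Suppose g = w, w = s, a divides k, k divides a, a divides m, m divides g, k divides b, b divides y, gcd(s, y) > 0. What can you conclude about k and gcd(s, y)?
k ≤ gcd(s, y)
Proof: g = w and w = s, thus g = s. a divides k and k divides a, thus a = k. a divides m and m divides g, therefore a divides g. Because a = k, k divides g. Because g = s, k divides s. k divides b and b divides y, therefore k divides y. Because k divides s, k divides gcd(s, y). gcd(s, y) > 0, so k ≤ gcd(s, y).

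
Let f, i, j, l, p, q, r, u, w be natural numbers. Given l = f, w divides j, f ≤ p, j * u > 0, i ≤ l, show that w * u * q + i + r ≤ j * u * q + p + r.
Because w divides j, w * u divides j * u. Because j * u > 0, w * u ≤ j * u. By multiplying by a non-negative, w * u * q ≤ j * u * q. From l = f and i ≤ l, i ≤ f. Since f ≤ p, i ≤ p. From w * u * q ≤ j * u * q, w * u * q + i ≤ j * u * q + p. Then w * u * q + i + r ≤ j * u * q + p + r.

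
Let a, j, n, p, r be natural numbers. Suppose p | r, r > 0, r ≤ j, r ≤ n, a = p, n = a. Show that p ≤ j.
Because n = a and a = p, n = p. Since r ≤ n, r ≤ p. Because p | r and r > 0, p ≤ r. r ≤ p, so r = p. From r ≤ j, p ≤ j.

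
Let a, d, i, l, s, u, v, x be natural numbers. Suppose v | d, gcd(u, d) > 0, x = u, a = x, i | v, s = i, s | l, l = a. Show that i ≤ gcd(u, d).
Since a = x and x = u, a = u. From l = a and s | l, s | a. Because s = i, i | a. Since a = u, i | u. i | v and v | d, thus i | d. i | u, so i | gcd(u, d). gcd(u, d) > 0, so i ≤ gcd(u, d).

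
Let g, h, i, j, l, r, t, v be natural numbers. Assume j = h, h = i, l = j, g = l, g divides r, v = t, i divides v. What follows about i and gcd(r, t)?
i divides gcd(r, t)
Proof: Since j = h and h = i, j = i. g = l and g divides r, thus l divides r. Because l = j, j divides r. Since j = i, i divides r. v = t and i divides v, hence i divides t. Since i divides r, i divides gcd(r, t).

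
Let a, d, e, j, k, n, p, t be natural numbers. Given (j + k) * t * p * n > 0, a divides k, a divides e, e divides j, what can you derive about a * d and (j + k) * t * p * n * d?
a * d ≤ (j + k) * t * p * n * d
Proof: Because a divides e and e divides j, a divides j. a divides k, so a divides j + k. Then a divides (j + k) * t. Then a divides (j + k) * t * p. Then a divides (j + k) * t * p * n. Since (j + k) * t * p * n > 0, a ≤ (j + k) * t * p * n. By multiplying by a non-negative, a * d ≤ (j + k) * t * p * n * d.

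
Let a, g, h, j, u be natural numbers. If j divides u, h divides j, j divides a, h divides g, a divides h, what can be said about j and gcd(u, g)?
j divides gcd(u, g)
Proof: j divides a and a divides h, therefore j divides h. Since h divides j, h = j. h divides g, so j divides g. Since j divides u, j divides gcd(u, g).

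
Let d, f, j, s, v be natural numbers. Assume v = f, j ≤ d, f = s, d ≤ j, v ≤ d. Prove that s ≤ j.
v = f and f = s, hence v = s. Because d ≤ j and j ≤ d, d = j. Since v ≤ d, v ≤ j. v = s, so s ≤ j.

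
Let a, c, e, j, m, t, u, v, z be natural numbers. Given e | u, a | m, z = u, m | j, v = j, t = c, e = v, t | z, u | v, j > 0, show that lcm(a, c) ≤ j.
From a | m and m | j, a | j. From e = v and e | u, v | u. u | v, so u = v. v = j, so u = j. z = u and t | z, therefore t | u. u = j, so t | j. Since t = c, c | j. a | j, so lcm(a, c) | j. Because j > 0, lcm(a, c) ≤ j.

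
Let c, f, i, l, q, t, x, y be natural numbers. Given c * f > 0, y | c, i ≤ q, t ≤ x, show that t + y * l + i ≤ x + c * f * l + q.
From y | c, y | c * f. Since c * f > 0, y ≤ c * f. Then y * l ≤ c * f * l. Since t ≤ x, t + y * l ≤ x + c * f * l. i ≤ q, so t + y * l + i ≤ x + c * f * l + q.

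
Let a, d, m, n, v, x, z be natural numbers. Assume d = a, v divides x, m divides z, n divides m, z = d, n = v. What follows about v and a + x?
v divides a + x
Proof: From n = v and n divides m, v divides m. Because z = d and d = a, z = a. Since m divides z, m divides a. v divides m, so v divides a. v divides x, so v divides a + x.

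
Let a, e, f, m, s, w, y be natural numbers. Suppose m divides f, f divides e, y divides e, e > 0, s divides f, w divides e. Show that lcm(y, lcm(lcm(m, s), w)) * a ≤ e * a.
m divides f and s divides f, therefore lcm(m, s) divides f. f divides e, so lcm(m, s) divides e. Since w divides e, lcm(lcm(m, s), w) divides e. Since y divides e, lcm(y, lcm(lcm(m, s), w)) divides e. Since e > 0, lcm(y, lcm(lcm(m, s), w)) ≤ e. By multiplying by a non-negative, lcm(y, lcm(lcm(m, s), w)) * a ≤ e * a.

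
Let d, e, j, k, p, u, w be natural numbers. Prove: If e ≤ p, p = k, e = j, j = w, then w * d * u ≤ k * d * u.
e = j and j = w, hence e = w. e ≤ p, so w ≤ p. p = k, so w ≤ k. Then w * d ≤ k * d. Then w * d * u ≤ k * d * u.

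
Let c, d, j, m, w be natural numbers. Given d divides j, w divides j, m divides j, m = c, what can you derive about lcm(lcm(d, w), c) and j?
lcm(lcm(d, w), c) divides j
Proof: d divides j and w divides j, therefore lcm(d, w) divides j. From m = c and m divides j, c divides j. Because lcm(d, w) divides j, lcm(lcm(d, w), c) divides j.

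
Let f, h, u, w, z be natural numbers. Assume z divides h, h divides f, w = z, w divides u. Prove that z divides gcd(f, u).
From z divides h and h divides f, z divides f. w = z and w divides u, therefore z divides u. z divides f, so z divides gcd(f, u).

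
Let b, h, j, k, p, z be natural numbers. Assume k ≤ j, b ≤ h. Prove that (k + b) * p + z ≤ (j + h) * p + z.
k ≤ j and b ≤ h, thus k + b ≤ j + h. By multiplying by a non-negative, (k + b) * p ≤ (j + h) * p. Then (k + b) * p + z ≤ (j + h) * p + z.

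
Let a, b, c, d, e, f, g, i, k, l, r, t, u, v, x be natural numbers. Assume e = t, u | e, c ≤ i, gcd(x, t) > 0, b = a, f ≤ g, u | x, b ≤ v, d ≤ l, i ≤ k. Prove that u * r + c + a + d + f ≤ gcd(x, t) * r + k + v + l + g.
Since e = t and u | e, u | t. Since u | x, u | gcd(x, t). Since gcd(x, t) > 0, u ≤ gcd(x, t). Then u * r ≤ gcd(x, t) * r. c ≤ i and i ≤ k, so c ≤ k. From b = a and b ≤ v, a ≤ v. c ≤ k, so c + a ≤ k + v. Since u * r ≤ gcd(x, t) * r, u * r + c + a ≤ gcd(x, t) * r + k + v. d ≤ l and f ≤ g, hence d + f ≤ l + g. u * r + c + a ≤ gcd(x, t) * r + k + v, so u * r + c + a + d + f ≤ gcd(x, t) * r + k + v + l + g.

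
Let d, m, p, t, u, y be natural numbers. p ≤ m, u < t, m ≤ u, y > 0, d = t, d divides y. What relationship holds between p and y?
p < y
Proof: p ≤ m and m ≤ u, thus p ≤ u. Since d = t and d divides y, t divides y. From y > 0, t ≤ y. Since u < t, u < y. p ≤ u, so p < y.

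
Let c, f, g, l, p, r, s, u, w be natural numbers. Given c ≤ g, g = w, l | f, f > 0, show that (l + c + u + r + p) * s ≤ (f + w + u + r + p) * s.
From l | f and f > 0, l ≤ f. g = w and c ≤ g, hence c ≤ w. Then c + u ≤ w + u. Because l ≤ f, l + c + u ≤ f + w + u. Then l + c + u + r ≤ f + w + u + r. Then l + c + u + r + p ≤ f + w + u + r + p. Then (l + c + u + r + p) * s ≤ (f + w + u + r + p) * s.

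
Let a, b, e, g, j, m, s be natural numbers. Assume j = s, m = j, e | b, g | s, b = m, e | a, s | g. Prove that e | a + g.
s | g and g | s, therefore s = g. Since j = s, j = g. b = m and m = j, thus b = j. e | b, so e | j. Since j = g, e | g. e | a, so e | a + g.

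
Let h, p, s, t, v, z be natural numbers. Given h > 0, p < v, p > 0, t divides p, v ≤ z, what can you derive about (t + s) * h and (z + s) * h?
(t + s) * h < (z + s) * h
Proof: t divides p and p > 0, therefore t ≤ p. Since p < v and v ≤ z, p < z. Since t ≤ p, t < z. Then t + s < z + s. From h > 0, by multiplying by a positive, (t + s) * h < (z + s) * h.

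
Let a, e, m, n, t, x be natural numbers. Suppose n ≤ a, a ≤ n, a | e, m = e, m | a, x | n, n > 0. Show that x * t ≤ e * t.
n ≤ a and a ≤ n, hence n = a. m = e and m | a, hence e | a. a | e, so a = e. n = a, so n = e. x | n and n > 0, therefore x ≤ n. n = e, so x ≤ e. Then x * t ≤ e * t.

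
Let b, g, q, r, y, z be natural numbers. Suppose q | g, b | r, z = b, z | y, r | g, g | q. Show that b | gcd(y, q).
Since z = b and z | y, b | y. g | q and q | g, thus g = q. r | g, so r | q. b | r, so b | q. Because b | y, b | gcd(y, q).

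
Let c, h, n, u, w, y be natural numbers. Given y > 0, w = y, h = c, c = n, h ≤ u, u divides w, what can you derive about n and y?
n ≤ y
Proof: h = c and c = n, so h = n. w = y and u divides w, so u divides y. y > 0, so u ≤ y. h ≤ u, so h ≤ y. Since h = n, n ≤ y.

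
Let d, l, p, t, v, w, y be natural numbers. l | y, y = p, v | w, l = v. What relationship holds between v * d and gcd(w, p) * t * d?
v * d | gcd(w, p) * t * d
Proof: From y = p and l | y, l | p. Since l = v, v | p. Since v | w, v | gcd(w, p). Then v | gcd(w, p) * t. Then v * d | gcd(w, p) * t * d.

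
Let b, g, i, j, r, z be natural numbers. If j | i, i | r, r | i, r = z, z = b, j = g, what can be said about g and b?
g | b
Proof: Because i | r and r | i, i = r. Since r = z, i = z. z = b, so i = b. Because j | i, j | b. j = g, so g | b.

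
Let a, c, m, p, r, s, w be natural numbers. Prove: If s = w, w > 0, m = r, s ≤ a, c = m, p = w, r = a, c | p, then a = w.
s = w and s ≤ a, therefore w ≤ a. m = r and r = a, thus m = a. From c = m and c | p, m | p. Because p = w, m | w. m = a, so a | w. Since w > 0, a ≤ w. Because w ≤ a, w = a. Then a = w.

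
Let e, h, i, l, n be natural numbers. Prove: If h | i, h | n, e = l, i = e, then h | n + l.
From i = e and e = l, i = l. h | i, so h | l. h | n, so h | n + l.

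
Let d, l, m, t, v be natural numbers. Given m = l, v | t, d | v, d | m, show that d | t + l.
d | v and v | t, hence d | t. From m = l and d | m, d | l. d | t, so d | t + l.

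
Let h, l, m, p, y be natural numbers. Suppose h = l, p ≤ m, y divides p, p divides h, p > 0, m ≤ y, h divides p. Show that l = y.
y divides p and p > 0, thus y ≤ p. Since p ≤ m and m ≤ y, p ≤ y. From y ≤ p, y = p. p divides h and h divides p, therefore p = h. Since y = p, y = h. Since h = l, y = l. Then l = y.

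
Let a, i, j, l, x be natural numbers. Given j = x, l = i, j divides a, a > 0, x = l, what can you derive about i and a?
i ≤ a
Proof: Because j = x and j divides a, x divides a. Since x = l, l divides a. From a > 0, l ≤ a. l = i, so i ≤ a.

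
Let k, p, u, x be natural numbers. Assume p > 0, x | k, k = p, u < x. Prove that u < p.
Since k = p and x | k, x | p. p > 0, so x ≤ p. u < x, so u < p.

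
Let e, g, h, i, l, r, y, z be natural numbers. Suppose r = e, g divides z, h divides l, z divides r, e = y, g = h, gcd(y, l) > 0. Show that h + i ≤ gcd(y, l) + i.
From r = e and e = y, r = y. From g divides z and z divides r, g divides r. Since r = y, g divides y. g = h, so h divides y. From h divides l, h divides gcd(y, l). Because gcd(y, l) > 0, h ≤ gcd(y, l). Then h + i ≤ gcd(y, l) + i.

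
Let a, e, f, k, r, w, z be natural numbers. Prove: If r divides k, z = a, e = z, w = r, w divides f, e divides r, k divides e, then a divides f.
r divides k and k divides e, hence r divides e. Since e divides r, r = e. e = z, so r = z. Because z = a, r = a. From w = r and w divides f, r divides f. Since r = a, a divides f.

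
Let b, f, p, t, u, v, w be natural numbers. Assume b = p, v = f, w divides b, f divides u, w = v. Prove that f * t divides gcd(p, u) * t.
Because w = v and v = f, w = f. b = p and w divides b, so w divides p. w = f, so f divides p. Since f divides u, f divides gcd(p, u). Then f * t divides gcd(p, u) * t.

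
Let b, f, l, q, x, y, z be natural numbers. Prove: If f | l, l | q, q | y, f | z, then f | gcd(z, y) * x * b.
From f | l and l | q, f | q. q | y, so f | y. f | z, so f | gcd(z, y). Then f | gcd(z, y) * x. Then f | gcd(z, y) * x * b.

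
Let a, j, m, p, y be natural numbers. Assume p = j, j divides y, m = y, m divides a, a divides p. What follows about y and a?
y = a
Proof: m = y and m divides a, hence y divides a. p = j and a divides p, so a divides j. j divides y, so a divides y. Because y divides a, y = a.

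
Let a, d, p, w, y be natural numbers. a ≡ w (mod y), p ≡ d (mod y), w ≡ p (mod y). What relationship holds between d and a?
d ≡ a (mod y)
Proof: a ≡ w (mod y) and w ≡ p (mod y), therefore a ≡ p (mod y). p ≡ d (mod y), so a ≡ d (mod y). Then d ≡ a (mod y).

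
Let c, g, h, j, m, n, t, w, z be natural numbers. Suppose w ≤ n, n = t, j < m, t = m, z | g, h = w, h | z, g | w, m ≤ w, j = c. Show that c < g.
n = t and t = m, therefore n = m. w ≤ n, so w ≤ m. m ≤ w, so m = w. Because h = w and h | z, w | z. Since z | g, w | g. Since g | w, w = g. Since m = w, m = g. From j = c and j < m, c < m. Because m = g, c < g.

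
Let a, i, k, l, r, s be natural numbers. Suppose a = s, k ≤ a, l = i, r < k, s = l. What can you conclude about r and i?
r < i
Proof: a = s and s = l, therefore a = l. Since k ≤ a, k ≤ l. l = i, so k ≤ i. r < k, so r < i.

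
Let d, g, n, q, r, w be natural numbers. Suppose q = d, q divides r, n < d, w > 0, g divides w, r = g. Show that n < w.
r = g and q divides r, therefore q divides g. q = d, so d divides g. g divides w, so d divides w. w > 0, so d ≤ w. Since n < d, n < w.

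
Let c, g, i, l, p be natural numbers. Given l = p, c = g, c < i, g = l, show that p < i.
c = g and g = l, thus c = l. From l = p, c = p. c < i, so p < i.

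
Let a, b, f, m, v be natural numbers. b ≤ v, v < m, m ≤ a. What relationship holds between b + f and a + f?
b + f < a + f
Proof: b ≤ v and v < m, thus b < m. m ≤ a, so b < a. Then b + f < a + f.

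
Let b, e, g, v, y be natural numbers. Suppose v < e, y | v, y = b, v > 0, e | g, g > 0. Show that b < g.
y | v and v > 0, thus y ≤ v. y = b, so b ≤ v. Since v < e, b < e. Since e | g and g > 0, e ≤ g. b < e, so b < g.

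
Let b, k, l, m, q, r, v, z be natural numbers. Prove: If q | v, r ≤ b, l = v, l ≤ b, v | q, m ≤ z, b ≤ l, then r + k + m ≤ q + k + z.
b ≤ l and l ≤ b, thus b = l. From l = v, b = v. v | q and q | v, so v = q. Since b = v, b = q. Because r ≤ b, r ≤ q. Then r + k ≤ q + k. m ≤ z, so r + k + m ≤ q + k + z.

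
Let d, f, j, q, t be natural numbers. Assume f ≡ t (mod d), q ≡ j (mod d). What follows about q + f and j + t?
q + f ≡ j + t (mod d)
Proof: Since q ≡ j (mod d) and f ≡ t (mod d), by adding congruences, q + f ≡ j + t (mod d).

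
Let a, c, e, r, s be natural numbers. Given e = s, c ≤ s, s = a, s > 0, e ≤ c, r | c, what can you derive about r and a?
r ≤ a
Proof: Since e = s and e ≤ c, s ≤ c. c ≤ s, so c = s. Since r | c, r | s. s > 0, so r ≤ s. s = a, so r ≤ a.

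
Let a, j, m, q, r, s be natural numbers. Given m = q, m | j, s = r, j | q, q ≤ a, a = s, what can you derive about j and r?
j ≤ r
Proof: a = s and s = r, hence a = r. From m = q and m | j, q | j. j | q, so q = j. Since q ≤ a, j ≤ a. a = r, so j ≤ r.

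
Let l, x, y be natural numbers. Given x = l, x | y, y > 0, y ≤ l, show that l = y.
x = l and x | y, thus l | y. y > 0, so l ≤ y. Since y ≤ l, l = y.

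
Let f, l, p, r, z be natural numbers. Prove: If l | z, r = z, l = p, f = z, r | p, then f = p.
From r = z and r | p, z | p. l = p and l | z, hence p | z. Since z | p, z = p. f = z, so f = p.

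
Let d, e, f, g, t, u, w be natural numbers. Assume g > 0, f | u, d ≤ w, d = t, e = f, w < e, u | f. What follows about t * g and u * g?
t * g < u * g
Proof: f | u and u | f, hence f = u. Since e = f, e = u. Since d ≤ w and w < e, d < e. Since d = t, t < e. e = u, so t < u. Because g > 0, t * g < u * g.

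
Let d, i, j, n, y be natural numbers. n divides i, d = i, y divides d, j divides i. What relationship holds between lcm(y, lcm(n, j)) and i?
lcm(y, lcm(n, j)) divides i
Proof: d = i and y divides d, hence y divides i. n divides i and j divides i, therefore lcm(n, j) divides i. Since y divides i, lcm(y, lcm(n, j)) divides i.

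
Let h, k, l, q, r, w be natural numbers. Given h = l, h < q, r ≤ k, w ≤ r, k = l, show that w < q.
Since w ≤ r and r ≤ k, w ≤ k. k = l, so w ≤ l. From h = l and h < q, l < q. Because w ≤ l, w < q.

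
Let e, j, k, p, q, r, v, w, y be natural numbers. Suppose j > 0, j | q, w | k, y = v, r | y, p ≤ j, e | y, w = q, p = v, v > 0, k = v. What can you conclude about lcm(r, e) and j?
lcm(r, e) ≤ j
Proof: p = v and p ≤ j, hence v ≤ j. From w = q and w | k, q | k. j | q, so j | k. Since k = v, j | v. v > 0, so j ≤ v. v ≤ j, so v = j. Since y = v, y = j. r | y and e | y, so lcm(r, e) | y. y = j, so lcm(r, e) | j. j > 0, so lcm(r, e) ≤ j.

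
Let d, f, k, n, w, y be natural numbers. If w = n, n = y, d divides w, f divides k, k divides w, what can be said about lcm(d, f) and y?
lcm(d, f) divides y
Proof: Because w = n and n = y, w = y. Because f divides k and k divides w, f divides w. Since d divides w, lcm(d, f) divides w. Since w = y, lcm(d, f) divides y.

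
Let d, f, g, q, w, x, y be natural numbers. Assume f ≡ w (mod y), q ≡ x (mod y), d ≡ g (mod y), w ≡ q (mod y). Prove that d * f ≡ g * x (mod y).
f ≡ w (mod y) and w ≡ q (mod y), thus f ≡ q (mod y). Because q ≡ x (mod y), f ≡ x (mod y). Using d ≡ g (mod y), by multiplying congruences, d * f ≡ g * x (mod y).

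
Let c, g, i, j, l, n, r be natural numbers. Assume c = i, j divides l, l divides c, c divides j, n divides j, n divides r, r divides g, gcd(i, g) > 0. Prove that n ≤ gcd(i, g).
j divides l and l divides c, so j divides c. Since c divides j, j = c. n divides j, so n divides c. c = i, so n divides i. n divides r and r divides g, therefore n divides g. Since n divides i, n divides gcd(i, g). Since gcd(i, g) > 0, n ≤ gcd(i, g).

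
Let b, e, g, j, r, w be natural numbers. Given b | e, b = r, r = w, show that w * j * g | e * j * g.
From b = r and r = w, b = w. Since b | e, w | e. Then w * j | e * j. Then w * j * g | e * j * g.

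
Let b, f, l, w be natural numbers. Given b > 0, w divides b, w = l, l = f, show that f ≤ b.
Because w = l and l = f, w = f. From w divides b and b > 0, w ≤ b. w = f, so f ≤ b.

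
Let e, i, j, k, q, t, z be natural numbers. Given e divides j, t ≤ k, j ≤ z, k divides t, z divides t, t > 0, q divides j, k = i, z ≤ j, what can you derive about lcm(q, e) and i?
lcm(q, e) divides i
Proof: Because j ≤ z and z ≤ j, j = z. From q divides j and e divides j, lcm(q, e) divides j. Since j = z, lcm(q, e) divides z. k divides t and t > 0, hence k ≤ t. Since t ≤ k, t = k. Since k = i, t = i. z divides t, so z divides i. lcm(q, e) divides z, so lcm(q, e) divides i.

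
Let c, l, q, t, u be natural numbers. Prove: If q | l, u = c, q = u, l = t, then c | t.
l = t and q | l, therefore q | t. q = u, so u | t. Since u = c, c | t.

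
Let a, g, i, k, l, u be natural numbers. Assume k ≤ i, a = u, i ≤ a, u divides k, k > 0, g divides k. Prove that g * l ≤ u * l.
Since a = u and i ≤ a, i ≤ u. Since k ≤ i, k ≤ u. u divides k and k > 0, hence u ≤ k. k ≤ u, so k = u. g divides k and k > 0, so g ≤ k. k = u, so g ≤ u. By multiplying by a non-negative, g * l ≤ u * l.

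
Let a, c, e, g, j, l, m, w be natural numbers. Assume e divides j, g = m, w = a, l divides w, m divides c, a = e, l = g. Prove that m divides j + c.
l = g and g = m, so l = m. From l divides w, m divides w. w = a, so m divides a. Since a = e, m divides e. Since e divides j, m divides j. Since m divides c, m divides j + c.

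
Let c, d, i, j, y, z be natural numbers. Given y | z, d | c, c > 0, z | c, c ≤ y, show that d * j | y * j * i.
y | z and z | c, thus y | c. Since c > 0, y ≤ c. c ≤ y, so c = y. From d | c, d | y. Then d * j | y * j. Then d * j | y * j * i.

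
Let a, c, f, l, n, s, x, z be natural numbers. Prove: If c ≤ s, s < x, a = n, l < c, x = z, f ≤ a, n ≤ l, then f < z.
a = n and f ≤ a, so f ≤ n. n ≤ l, so f ≤ l. c ≤ s and s < x, therefore c < x. x = z, so c < z. Since l < c, l < z. f ≤ l, so f < z.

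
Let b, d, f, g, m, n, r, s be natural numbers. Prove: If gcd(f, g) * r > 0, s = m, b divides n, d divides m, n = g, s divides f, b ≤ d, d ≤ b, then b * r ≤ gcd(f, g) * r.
From d ≤ b and b ≤ d, d = b. Because s = m and s divides f, m divides f. Because d divides m, d divides f. Since d = b, b divides f. n = g and b divides n, so b divides g. Since b divides f, b divides gcd(f, g). Then b * r divides gcd(f, g) * r. From gcd(f, g) * r > 0, b * r ≤ gcd(f, g) * r.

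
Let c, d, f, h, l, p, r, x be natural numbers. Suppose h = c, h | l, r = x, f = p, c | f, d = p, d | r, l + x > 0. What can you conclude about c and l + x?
c ≤ l + x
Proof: h = c and h | l, therefore c | l. f = p and c | f, thus c | p. d = p and d | r, so p | r. c | p, so c | r. Since r = x, c | x. c | l, so c | l + x. Since l + x > 0, c ≤ l + x.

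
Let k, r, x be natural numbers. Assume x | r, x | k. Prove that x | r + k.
x | r and x | k. By divisibility of sums, x | r + k.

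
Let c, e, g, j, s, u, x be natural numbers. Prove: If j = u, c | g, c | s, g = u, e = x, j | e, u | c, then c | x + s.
Since g = u and c | g, c | u. Since u | c, u = c. Since j = u, j = c. j | e, so c | e. Since e = x, c | x. Since c | s, c | x + s.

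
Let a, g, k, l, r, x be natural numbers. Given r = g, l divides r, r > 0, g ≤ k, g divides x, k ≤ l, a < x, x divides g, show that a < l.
Because x divides g and g divides x, x = g. g ≤ k and k ≤ l, thus g ≤ l. l divides r and r > 0, thus l ≤ r. r = g, so l ≤ g. Since g ≤ l, g = l. x = g, so x = l. a < x, so a < l.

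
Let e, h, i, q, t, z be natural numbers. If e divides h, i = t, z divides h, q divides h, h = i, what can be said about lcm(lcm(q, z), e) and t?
lcm(lcm(q, z), e) divides t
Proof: Since h = i and i = t, h = t. q divides h and z divides h, so lcm(q, z) divides h. Since e divides h, lcm(lcm(q, z), e) divides h. Since h = t, lcm(lcm(q, z), e) divides t.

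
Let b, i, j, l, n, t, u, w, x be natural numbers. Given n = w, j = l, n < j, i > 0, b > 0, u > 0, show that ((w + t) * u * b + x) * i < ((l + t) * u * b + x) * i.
j = l and n < j, hence n < l. Since n = w, w < l. Then w + t < l + t. Since u > 0, by multiplying by a positive, (w + t) * u < (l + t) * u. Combined with b > 0, by multiplying by a positive, (w + t) * u * b < (l + t) * u * b. Then (w + t) * u * b + x < (l + t) * u * b + x. Using i > 0 and multiplying by a positive, ((w + t) * u * b + x) * i < ((l + t) * u * b + x) * i.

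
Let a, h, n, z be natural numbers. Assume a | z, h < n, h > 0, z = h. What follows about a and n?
a < n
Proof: Since z = h and a | z, a | h. h > 0, so a ≤ h. h < n, so a < n.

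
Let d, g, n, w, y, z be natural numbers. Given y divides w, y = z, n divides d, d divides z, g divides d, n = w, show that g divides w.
From y = z and y divides w, z divides w. d divides z, so d divides w. n = w and n divides d, hence w divides d. d divides w, so d = w. Since g divides d, g divides w.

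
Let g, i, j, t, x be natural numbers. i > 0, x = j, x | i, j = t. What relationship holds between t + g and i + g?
t + g ≤ i + g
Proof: x = j and x | i, thus j | i. Since j = t, t | i. i > 0, so t ≤ i. Then t + g ≤ i + g.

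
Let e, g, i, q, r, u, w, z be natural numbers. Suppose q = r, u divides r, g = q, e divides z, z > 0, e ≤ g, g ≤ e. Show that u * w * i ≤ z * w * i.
e ≤ g and g ≤ e, hence e = g. Because g = q, e = q. From e divides z, q divides z. Because q = r, r divides z. From u divides r, u divides z. z > 0, so u ≤ z. By multiplying by a non-negative, u * w ≤ z * w. By multiplying by a non-negative, u * w * i ≤ z * w * i.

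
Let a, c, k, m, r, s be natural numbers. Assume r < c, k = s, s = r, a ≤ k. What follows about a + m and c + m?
a + m < c + m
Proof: Because k = s and s = r, k = r. Since a ≤ k, a ≤ r. r < c, so a < c. Then a + m < c + m.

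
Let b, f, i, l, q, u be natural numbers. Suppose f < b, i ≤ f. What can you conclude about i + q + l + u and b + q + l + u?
i + q + l + u < b + q + l + u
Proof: Since i ≤ f and f < b, i < b. Then i + q < b + q. Then i + q + l < b + q + l. Then i + q + l + u < b + q + l + u.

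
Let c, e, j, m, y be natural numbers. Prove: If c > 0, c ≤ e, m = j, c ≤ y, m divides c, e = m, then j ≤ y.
From e = m and c ≤ e, c ≤ m. m divides c and c > 0, therefore m ≤ c. Since c ≤ m, c = m. Since m = j, c = j. Since c ≤ y, j ≤ y.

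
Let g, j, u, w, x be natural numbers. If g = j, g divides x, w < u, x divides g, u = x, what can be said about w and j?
w < j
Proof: From x divides g and g divides x, x = g. Since u = x, u = g. g = j, so u = j. Because w < u, w < j.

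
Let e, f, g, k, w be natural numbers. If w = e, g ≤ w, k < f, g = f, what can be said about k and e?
k < e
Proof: Since g = f and g ≤ w, f ≤ w. w = e, so f ≤ e. Since k < f, k < e.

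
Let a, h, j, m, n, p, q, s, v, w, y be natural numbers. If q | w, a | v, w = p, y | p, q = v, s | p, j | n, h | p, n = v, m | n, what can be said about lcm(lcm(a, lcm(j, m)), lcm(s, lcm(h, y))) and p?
lcm(lcm(a, lcm(j, m)), lcm(s, lcm(h, y))) | p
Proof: Since j | n and m | n, lcm(j, m) | n. n = v, so lcm(j, m) | v. Since a | v, lcm(a, lcm(j, m)) | v. q = v and q | w, therefore v | w. w = p, so v | p. lcm(a, lcm(j, m)) | v, so lcm(a, lcm(j, m)) | p. From h | p and y | p, lcm(h, y) | p. Since s | p, lcm(s, lcm(h, y)) | p. Since lcm(a, lcm(j, m)) | p, lcm(lcm(a, lcm(j, m)), lcm(s, lcm(h, y))) | p.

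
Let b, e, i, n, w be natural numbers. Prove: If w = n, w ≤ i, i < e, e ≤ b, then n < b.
w = n and w ≤ i, thus n ≤ i. i < e and e ≤ b, thus i < b. Since n ≤ i, n < b.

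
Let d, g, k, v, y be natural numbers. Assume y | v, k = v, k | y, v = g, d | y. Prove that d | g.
k = v and k | y, hence v | y. Since y | v, y = v. Since v = g, y = g. Because d | y, d | g.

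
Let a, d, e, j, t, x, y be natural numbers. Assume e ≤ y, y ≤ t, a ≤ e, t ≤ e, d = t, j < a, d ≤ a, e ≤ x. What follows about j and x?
j < x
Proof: e ≤ y and y ≤ t, hence e ≤ t. From t ≤ e, t = e. Since d = t, d = e. Since d ≤ a, e ≤ a. From a ≤ e, a = e. Since j < a, j < e. e ≤ x, so j < x.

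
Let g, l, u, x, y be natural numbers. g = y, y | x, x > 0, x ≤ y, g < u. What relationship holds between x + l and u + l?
x + l < u + l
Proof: y | x and x > 0, therefore y ≤ x. x ≤ y, so y = x. Since g = y, g = x. Since g < u, x < u. Then x + l < u + l.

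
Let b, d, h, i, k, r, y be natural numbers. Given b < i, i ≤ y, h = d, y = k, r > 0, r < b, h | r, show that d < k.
Since h = d and h | r, d | r. r > 0, so d ≤ r. Because r < b, d < b. y = k and i ≤ y, so i ≤ k. b < i, so b < k. d < b, so d < k.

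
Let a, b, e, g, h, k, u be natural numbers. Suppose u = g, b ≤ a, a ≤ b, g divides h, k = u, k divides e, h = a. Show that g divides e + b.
k = u and k divides e, so u divides e. Since u = g, g divides e. From a ≤ b and b ≤ a, a = b. Since h = a and g divides h, g divides a. Since a = b, g divides b. g divides e, so g divides e + b.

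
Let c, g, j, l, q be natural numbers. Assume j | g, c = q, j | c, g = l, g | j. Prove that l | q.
j | g and g | j, hence j = g. Since g = l, j = l. Because c = q and j | c, j | q. j = l, so l | q.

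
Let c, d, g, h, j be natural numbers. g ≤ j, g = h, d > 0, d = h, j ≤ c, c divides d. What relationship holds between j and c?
j = c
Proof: c divides d and d > 0, so c ≤ d. Since d = h, c ≤ h. Since g = h and g ≤ j, h ≤ j. c ≤ h, so c ≤ j. Since j ≤ c, c = j. Then j = c.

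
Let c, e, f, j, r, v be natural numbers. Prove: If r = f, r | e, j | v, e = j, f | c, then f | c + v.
Since e = j and r | e, r | j. Since r = f, f | j. Since j | v, f | v. From f | c, f | c + v.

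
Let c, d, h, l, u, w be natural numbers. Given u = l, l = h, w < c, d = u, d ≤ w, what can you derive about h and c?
h < c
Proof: From d = u and u = l, d = l. l = h, so d = h. Since d ≤ w and w < c, d < c. Since d = h, h < c.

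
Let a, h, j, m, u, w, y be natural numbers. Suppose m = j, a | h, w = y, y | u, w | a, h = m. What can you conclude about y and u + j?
y | u + j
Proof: h = m and a | h, so a | m. Since m = j, a | j. w | a, so w | j. Since w = y, y | j. Since y | u, y | u + j.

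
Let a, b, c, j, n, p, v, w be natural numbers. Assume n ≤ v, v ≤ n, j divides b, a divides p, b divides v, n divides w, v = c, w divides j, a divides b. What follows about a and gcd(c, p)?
a divides gcd(c, p)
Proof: Since n ≤ v and v ≤ n, n = v. n divides w and w divides j, so n divides j. Because j divides b, n divides b. n = v, so v divides b. b divides v, so b = v. v = c, so b = c. Since a divides b, a divides c. Because a divides p, a divides gcd(c, p).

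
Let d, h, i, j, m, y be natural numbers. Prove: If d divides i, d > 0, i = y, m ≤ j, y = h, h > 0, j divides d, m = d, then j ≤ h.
m = d and m ≤ j, therefore d ≤ j. From j divides d and d > 0, j ≤ d. From d ≤ j, d = j. Since i = y and d divides i, d divides y. Because y = h, d divides h. Since d = j, j divides h. h > 0, so j ≤ h.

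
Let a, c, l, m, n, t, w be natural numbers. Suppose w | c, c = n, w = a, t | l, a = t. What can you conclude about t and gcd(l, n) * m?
t | gcd(l, n) * m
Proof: From w = a and a = t, w = t. Because c = n and w | c, w | n. Since w = t, t | n. Because t | l, t | gcd(l, n). Then t | gcd(l, n) * m.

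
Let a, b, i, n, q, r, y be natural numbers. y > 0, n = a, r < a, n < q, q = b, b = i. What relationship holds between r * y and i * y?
r * y < i * y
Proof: Since q = b and b = i, q = i. n = a and n < q, hence a < q. r < a, so r < q. q = i, so r < i. Since y > 0, r * y < i * y.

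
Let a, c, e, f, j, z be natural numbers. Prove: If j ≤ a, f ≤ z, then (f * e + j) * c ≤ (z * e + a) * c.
From f ≤ z, by multiplying by a non-negative, f * e ≤ z * e. j ≤ a, so f * e + j ≤ z * e + a. By multiplying by a non-negative, (f * e + j) * c ≤ (z * e + a) * c.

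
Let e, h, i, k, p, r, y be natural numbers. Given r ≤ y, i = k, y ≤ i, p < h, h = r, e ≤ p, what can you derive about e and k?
e < k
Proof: h = r and p < h, so p < r. i = k and y ≤ i, hence y ≤ k. r ≤ y, so r ≤ k. p < r, so p < k. Since e ≤ p, e < k.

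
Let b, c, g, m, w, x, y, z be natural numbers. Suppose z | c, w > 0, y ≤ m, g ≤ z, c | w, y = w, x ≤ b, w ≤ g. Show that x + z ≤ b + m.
Because w ≤ g and g ≤ z, w ≤ z. z | c and c | w, thus z | w. Since w > 0, z ≤ w. Since w ≤ z, w = z. Because y = w, y = z. Since y ≤ m, z ≤ m. x ≤ b, so x + z ≤ b + m.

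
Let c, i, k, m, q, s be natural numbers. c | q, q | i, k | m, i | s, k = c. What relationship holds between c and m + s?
c | m + s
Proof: Since k = c and k | m, c | m. c | q and q | i, thus c | i. i | s, so c | s. Since c | m, c | m + s.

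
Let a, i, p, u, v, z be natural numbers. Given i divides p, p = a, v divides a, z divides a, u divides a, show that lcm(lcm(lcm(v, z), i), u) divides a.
v divides a and z divides a, so lcm(v, z) divides a. Since p = a and i divides p, i divides a. lcm(v, z) divides a, so lcm(lcm(v, z), i) divides a. Since u divides a, lcm(lcm(lcm(v, z), i), u) divides a.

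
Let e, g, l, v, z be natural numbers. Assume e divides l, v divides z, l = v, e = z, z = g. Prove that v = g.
From l = v and e divides l, e divides v. Since e = z, z divides v. v divides z, so v = z. Since z = g, v = g.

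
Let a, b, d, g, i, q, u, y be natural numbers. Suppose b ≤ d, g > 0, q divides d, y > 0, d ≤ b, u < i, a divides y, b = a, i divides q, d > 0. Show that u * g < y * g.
Since d ≤ b and b ≤ d, d = b. Since b = a, d = a. From i divides q and q divides d, i divides d. From d > 0, i ≤ d. d = a, so i ≤ a. Since a divides y and y > 0, a ≤ y. i ≤ a, so i ≤ y. u < i, so u < y. Since g > 0, by multiplying by a positive, u * g < y * g.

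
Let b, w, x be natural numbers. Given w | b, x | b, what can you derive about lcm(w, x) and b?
lcm(w, x) | b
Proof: w | b and x | b. Because lcm divides any common multiple, lcm(w, x) | b.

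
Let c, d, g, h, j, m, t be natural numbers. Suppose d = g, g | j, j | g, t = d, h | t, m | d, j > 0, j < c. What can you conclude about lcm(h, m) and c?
lcm(h, m) < c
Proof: g | j and j | g, thus g = j. d = g, so d = j. t = d and h | t, so h | d. Since m | d, lcm(h, m) | d. Since d = j, lcm(h, m) | j. j > 0, so lcm(h, m) ≤ j. From j < c, lcm(h, m) < c.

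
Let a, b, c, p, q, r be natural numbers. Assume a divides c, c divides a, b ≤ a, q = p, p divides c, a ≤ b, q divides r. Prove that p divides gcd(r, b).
q = p and q divides r, so p divides r. c divides a and a divides c, so c = a. a ≤ b and b ≤ a, hence a = b. c = a, so c = b. p divides c, so p divides b. Since p divides r, p divides gcd(r, b).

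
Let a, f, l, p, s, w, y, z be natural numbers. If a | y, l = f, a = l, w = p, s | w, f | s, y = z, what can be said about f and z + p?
f | z + p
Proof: a = l and l = f, thus a = f. y = z and a | y, therefore a | z. a = f, so f | z. From w = p and s | w, s | p. f | s, so f | p. Since f | z, f | z + p.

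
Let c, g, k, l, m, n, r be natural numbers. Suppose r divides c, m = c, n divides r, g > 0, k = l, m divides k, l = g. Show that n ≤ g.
Since k = l and m divides k, m divides l. From m = c, c divides l. Since r divides c, r divides l. Since n divides r, n divides l. From l = g, n divides g. g > 0, so n ≤ g.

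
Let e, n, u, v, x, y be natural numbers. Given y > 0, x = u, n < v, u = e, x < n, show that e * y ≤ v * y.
Because x = u and u = e, x = e. x < n and n < v, so x < v. Since x = e, e < v. Since y > 0, by multiplying by a positive, e * y < v * y. Then e * y ≤ v * y.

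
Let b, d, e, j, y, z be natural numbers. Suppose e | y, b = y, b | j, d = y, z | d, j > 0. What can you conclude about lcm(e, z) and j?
lcm(e, z) ≤ j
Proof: d = y and z | d, hence z | y. e | y, so lcm(e, z) | y. b = y and b | j, so y | j. Since lcm(e, z) | y, lcm(e, z) | j. j > 0, so lcm(e, z) ≤ j.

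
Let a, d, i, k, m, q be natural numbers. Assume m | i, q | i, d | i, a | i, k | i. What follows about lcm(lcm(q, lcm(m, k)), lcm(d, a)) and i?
lcm(lcm(q, lcm(m, k)), lcm(d, a)) | i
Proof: Because m | i and k | i, lcm(m, k) | i. Since q | i, lcm(q, lcm(m, k)) | i. From d | i and a | i, lcm(d, a) | i. lcm(q, lcm(m, k)) | i, so lcm(lcm(q, lcm(m, k)), lcm(d, a)) | i.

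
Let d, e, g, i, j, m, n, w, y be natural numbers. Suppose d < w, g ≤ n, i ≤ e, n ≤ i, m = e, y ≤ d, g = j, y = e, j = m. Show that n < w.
From g = j and j = m, g = m. m = e, so g = e. Because g ≤ n, e ≤ n. n ≤ i and i ≤ e, therefore n ≤ e. Since e ≤ n, e = n. From y = e and y ≤ d, e ≤ d. d < w, so e < w. From e = n, n < w.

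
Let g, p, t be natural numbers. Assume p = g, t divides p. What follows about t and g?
t divides g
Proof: From p = g and t divides p, by substitution, t divides g.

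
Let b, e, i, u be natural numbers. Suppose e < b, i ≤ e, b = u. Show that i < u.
Because i ≤ e and e < b, i < b. b = u, so i < u.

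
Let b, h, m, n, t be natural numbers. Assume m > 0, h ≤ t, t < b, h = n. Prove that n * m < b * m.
h ≤ t and t < b, so h < b. Since h = n, n < b. Since m > 0, n * m < b * m.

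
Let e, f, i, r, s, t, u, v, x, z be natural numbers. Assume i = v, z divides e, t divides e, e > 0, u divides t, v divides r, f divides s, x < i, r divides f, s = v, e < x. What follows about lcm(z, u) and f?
lcm(z, u) < f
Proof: Since u divides t and t divides e, u divides e. z divides e, so lcm(z, u) divides e. Because e > 0, lcm(z, u) ≤ e. v divides r and r divides f, therefore v divides f. Since s = v and f divides s, f divides v. v divides f, so v = f. i = v, so i = f. e < x and x < i, therefore e < i. i = f, so e < f. lcm(z, u) ≤ e, so lcm(z, u) < f.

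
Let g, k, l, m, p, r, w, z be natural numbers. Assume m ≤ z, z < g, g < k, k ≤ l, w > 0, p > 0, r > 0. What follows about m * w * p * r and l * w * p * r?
m * w * p * r < l * w * p * r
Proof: From m ≤ z and z < g, m < g. g < k and k ≤ l, so g < l. Since m < g, m < l. Combined with w > 0, by multiplying by a positive, m * w < l * w. Combining with p > 0, by multiplying by a positive, m * w * p < l * w * p. Since r > 0, by multiplying by a positive, m * w * p * r < l * w * p * r.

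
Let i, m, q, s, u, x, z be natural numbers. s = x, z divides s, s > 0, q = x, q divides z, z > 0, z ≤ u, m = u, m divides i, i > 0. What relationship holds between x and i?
x ≤ i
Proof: Because z divides s and s > 0, z ≤ s. Since s = x, z ≤ x. q = x and q divides z, thus x divides z. z > 0, so x ≤ z. z ≤ x, so z = x. Because m divides i and i > 0, m ≤ i. Since m = u, u ≤ i. Since z ≤ u, z ≤ i. z = x, so x ≤ i.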